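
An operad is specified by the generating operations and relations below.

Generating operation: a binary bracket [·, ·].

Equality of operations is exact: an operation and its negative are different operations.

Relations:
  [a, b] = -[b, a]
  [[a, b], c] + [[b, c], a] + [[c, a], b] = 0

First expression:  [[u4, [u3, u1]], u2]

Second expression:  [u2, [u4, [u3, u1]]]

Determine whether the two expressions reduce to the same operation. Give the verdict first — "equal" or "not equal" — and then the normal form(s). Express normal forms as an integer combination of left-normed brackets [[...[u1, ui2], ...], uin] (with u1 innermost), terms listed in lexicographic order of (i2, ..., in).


not equal; the first gives [[[u1, u3], u4], u2] and the second -[[[u1, u3], u4], u2]

In normal form, the first expression is [[[u1, u3], u4], u2]
In normal form, the second expression is -[[[u1, u3], u4], u2]
Different reductions; not equal.


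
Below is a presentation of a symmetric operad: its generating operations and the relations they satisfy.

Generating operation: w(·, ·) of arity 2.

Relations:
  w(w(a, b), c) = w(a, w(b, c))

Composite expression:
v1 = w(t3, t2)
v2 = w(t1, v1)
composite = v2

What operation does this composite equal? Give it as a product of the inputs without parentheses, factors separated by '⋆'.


Key point: w is associative — brackets drop, the t-order remains.
w(t3, t2) linearizes to t3 ⋆ t2
w(t1, w(t3, t2)) linearizes to t1 ⋆ t3 ⋆ t2

t1 ⋆ t3 ⋆ t2


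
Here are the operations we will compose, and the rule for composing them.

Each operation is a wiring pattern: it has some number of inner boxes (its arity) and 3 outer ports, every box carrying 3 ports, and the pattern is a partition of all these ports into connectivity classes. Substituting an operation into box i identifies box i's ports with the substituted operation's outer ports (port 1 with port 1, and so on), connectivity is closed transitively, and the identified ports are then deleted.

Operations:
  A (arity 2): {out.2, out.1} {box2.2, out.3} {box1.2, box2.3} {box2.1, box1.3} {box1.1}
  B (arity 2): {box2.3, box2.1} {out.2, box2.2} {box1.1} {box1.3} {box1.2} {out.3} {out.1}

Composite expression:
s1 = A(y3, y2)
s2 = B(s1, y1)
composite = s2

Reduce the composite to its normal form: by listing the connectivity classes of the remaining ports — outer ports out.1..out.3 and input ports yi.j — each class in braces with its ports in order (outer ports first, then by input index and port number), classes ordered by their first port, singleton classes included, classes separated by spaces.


Connectivity passes through glued B-boundaries; trace each wire chain.
after A, the pattern on (y3, y2) reads {out.1, out.2} {out.3, y2.2} {y2.1, y3.3} {y2.3, y3.2} {y3.1} (out.j = its outer ports)
after B, the pattern on (y3, y2, y1) reads {out.1} {out.2, y1.2} {out.3} {y1.1, y1.3} {y2.1, y3.3} {y2.2} {y2.3, y3.2} {y3.1} (out.j = its outer ports)

{out.1} {out.2, y1.2} {out.3} {y1.1, y1.3} {y2.1, y3.3} {y2.2} {y2.3, y3.2} {y3.1}


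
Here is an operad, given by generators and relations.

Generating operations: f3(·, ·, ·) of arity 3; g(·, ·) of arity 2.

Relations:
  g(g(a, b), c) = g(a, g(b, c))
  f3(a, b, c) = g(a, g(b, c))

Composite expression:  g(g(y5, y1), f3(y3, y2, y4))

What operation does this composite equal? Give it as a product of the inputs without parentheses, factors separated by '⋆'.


Under associativity of g, the answer is the y's in reading order.
g(y5, y1) reduces to y5 ⋆ y1
f3(y3, y2, y4) reduces to y3 ⋆ y2 ⋆ y4
g(g(y5, y1), f3(y3, y2, y4)) reduces to y5 ⋆ y1 ⋆ y3 ⋆ y2 ⋆ y4

y5 ⋆ y1 ⋆ y3 ⋆ y2 ⋆ y4


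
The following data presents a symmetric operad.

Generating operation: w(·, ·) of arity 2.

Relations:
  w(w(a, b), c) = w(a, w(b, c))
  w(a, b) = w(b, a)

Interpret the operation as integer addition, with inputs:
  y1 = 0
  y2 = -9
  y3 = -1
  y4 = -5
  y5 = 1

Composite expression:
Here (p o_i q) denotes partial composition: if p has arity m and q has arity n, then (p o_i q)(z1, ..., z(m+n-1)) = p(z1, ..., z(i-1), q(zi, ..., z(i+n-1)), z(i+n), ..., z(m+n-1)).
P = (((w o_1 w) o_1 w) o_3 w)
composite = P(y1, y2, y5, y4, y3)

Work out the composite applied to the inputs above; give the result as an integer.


-14

w(y1, y2) = -9
w(y5, y4) = -4
w(w(y1, y2), w(y5, y4)) = -13
w(w(w(y1, y2), w(y5, y4)), y3) = -14


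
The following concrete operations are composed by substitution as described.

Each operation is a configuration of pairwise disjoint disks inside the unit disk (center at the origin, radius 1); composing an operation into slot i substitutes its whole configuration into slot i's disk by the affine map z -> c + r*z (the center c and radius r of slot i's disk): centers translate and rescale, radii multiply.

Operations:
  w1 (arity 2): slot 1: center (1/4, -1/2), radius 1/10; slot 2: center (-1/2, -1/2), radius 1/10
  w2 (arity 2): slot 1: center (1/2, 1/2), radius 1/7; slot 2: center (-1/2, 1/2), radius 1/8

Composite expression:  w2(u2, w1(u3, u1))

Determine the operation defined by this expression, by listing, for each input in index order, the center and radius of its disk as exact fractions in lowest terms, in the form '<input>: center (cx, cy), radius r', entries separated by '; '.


Affine substitution under w2: radii multiply and u-centers shift.
tracing u2 down its 1-map path: center (1/2, 1/2), radius 1/7
tracing u3 down its 2-map path: center (-15/32, 7/16), radius 1/80
tracing u1 down its 2-map path: center (-9/16, 7/16), radius 1/80

u1: center (-9/16, 7/16), radius 1/80; u2: center (1/2, 1/2), radius 1/7; u3: center (-15/32, 7/16), radius 1/80


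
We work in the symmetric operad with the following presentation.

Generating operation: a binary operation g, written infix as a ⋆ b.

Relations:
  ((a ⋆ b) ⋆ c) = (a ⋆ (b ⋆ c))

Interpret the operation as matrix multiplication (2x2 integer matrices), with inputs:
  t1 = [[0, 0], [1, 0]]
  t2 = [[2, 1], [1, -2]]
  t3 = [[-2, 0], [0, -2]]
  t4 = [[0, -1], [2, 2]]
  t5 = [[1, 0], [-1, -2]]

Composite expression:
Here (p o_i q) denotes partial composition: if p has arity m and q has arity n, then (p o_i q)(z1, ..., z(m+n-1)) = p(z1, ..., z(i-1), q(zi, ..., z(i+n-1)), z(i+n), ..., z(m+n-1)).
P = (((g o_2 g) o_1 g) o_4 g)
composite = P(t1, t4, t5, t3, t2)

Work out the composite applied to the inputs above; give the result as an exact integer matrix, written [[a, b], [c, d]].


[[0, 0], [-8, 6]]


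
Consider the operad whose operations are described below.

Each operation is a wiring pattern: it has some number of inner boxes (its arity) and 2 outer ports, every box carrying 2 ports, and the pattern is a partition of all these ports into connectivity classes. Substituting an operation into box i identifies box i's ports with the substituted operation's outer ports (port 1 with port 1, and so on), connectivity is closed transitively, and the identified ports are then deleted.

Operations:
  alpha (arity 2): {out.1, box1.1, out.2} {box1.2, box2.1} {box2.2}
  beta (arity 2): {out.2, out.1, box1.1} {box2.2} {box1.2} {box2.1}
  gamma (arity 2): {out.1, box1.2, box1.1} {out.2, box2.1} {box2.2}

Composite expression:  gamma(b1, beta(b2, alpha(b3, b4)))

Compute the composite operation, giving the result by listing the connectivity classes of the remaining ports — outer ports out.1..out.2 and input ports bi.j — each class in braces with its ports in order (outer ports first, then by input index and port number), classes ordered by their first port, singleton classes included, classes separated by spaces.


Substituting into gamma glues patterns; closure does the rest.
the subtree at alpha composes to {out.1, out.2, b3.1} {b3.2, b4.1} {b4.2} on (b3, b4); out.j = own outer ports
the subtree at beta composes to {out.1, out.2, b2.1} {b2.2} {b3.1} {b3.2, b4.1} {b4.2} on (b2, b3, b4); out.j = own outer ports
the subtree at gamma composes to {out.1, b1.1, b1.2} {out.2, b2.1} {b2.2} {b3.1} {b3.2, b4.1} {b4.2} on (b1, b2, b3, b4); out.j = own outer ports

{out.1, b1.1, b1.2} {out.2, b2.1} {b2.2} {b3.1} {b3.2, b4.1} {b4.2}


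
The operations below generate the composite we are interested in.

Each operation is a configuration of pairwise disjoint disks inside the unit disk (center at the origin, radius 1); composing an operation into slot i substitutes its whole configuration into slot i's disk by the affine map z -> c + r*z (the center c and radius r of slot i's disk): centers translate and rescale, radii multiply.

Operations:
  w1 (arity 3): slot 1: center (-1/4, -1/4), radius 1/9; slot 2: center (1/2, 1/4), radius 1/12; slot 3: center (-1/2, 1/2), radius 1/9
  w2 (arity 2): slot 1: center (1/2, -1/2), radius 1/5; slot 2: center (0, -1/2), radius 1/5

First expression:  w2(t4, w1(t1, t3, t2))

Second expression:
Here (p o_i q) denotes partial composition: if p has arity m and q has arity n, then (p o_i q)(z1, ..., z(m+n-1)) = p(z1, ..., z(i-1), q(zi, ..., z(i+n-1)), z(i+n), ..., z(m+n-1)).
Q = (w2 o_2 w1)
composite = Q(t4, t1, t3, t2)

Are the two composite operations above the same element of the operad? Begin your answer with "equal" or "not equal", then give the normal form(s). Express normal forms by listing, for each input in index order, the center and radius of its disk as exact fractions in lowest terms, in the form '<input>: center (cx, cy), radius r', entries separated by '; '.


The first expression, normalized: t1: center (-1/20, -11/20), radius 1/45; t2: center (-1/10, -2/5), radius 1/45; t3: center (1/10, -9/20), radius 1/60; t4: center (1/2, -1/2), radius 1/5
The second expression, normalized: t1: center (-1/20, -11/20), radius 1/45; t2: center (-1/10, -2/5), radius 1/45; t3: center (1/10, -9/20), radius 1/60; t4: center (1/2, -1/2), radius 1/5
The normal forms match — equal.

equal: each reduces to t1: center (-1/20, -11/20), radius 1/45; t2: center (-1/10, -2/5), radius 1/45; t3: center (1/10, -9/20), radius 1/60; t4: center (1/2, -1/2), radius 1/5


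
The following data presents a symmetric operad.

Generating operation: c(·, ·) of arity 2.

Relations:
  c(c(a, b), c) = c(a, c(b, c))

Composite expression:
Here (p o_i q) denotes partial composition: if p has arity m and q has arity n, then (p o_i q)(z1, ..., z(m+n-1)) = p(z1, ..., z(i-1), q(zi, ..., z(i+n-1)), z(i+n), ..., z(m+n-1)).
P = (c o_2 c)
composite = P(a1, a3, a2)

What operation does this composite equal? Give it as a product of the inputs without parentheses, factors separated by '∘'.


a1 ∘ a3 ∘ a2

Associativity of c dissolves the nesting; only the a-input order survives.
c(a3, a2) collapses to a3 ∘ a2
c(a1, c(a3, a2)) collapses to a1 ∘ a3 ∘ a2


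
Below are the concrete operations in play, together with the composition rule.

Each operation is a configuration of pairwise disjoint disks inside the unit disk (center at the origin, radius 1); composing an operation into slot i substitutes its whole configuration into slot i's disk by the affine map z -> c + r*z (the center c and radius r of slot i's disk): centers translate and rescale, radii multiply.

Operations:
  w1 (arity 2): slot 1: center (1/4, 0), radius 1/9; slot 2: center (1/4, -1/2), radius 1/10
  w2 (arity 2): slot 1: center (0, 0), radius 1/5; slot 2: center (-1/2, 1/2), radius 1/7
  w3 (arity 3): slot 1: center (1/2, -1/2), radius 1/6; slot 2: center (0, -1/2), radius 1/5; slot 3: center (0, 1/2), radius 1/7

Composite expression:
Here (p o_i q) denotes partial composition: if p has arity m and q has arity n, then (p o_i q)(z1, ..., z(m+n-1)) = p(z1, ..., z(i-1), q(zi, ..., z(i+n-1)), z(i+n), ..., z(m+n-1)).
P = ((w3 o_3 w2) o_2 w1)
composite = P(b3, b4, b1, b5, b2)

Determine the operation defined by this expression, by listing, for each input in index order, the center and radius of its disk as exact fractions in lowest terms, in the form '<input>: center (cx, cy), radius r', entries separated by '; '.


Each b-disk chains the slot maps above it in w3; radii multiply.
b3: after 1 affine step, its disk has center (1/2, -1/2), radius 1/6
b4: after 2 affine steps, its disk has center (1/20, -1/2), radius 1/45
b1: after 2 affine steps, its disk has center (1/20, -3/5), radius 1/50
b5: after 2 affine steps, its disk has center (0, 1/2), radius 1/35
b2: after 2 affine steps, its disk has center (-1/14, 4/7), radius 1/49

b1: center (1/20, -3/5), radius 1/50; b2: center (-1/14, 4/7), radius 1/49; b3: center (1/2, -1/2), radius 1/6; b4: center (1/20, -1/2), radius 1/45; b5: center (0, 1/2), radius 1/35


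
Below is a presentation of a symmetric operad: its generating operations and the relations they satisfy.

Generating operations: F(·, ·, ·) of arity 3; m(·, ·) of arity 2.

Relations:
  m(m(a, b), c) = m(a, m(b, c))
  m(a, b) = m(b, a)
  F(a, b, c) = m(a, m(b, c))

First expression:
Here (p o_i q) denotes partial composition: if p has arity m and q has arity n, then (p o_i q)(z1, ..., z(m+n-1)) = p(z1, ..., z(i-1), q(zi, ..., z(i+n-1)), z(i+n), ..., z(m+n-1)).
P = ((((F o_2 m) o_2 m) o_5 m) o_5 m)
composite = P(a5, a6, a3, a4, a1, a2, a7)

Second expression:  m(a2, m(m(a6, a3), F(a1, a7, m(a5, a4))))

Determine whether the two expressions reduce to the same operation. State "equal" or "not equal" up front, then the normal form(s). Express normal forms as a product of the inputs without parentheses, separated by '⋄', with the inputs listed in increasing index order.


equal: each reduces to a1 ⋄ a2 ⋄ a3 ⋄ a4 ⋄ a5 ⋄ a6 ⋄ a7


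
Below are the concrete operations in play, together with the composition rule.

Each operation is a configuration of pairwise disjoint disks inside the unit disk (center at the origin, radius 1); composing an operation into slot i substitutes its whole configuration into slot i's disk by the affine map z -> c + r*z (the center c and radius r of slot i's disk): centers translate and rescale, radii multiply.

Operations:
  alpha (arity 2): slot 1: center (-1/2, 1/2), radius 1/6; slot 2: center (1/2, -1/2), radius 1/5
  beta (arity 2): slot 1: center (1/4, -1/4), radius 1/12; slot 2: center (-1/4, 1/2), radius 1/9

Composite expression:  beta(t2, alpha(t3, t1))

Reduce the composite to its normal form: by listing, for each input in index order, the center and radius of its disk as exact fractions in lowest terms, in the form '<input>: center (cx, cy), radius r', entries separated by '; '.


Affine substitution under beta: radii multiply and t-centers shift.
input t2: applying the 1 nested substitution gives center (1/4, -1/4), radius 1/12
input t3: applying the 2 nested substitutions gives center (-11/36, 5/9), radius 1/54
input t1: applying the 2 nested substitutions gives center (-7/36, 4/9), radius 1/45

t1: center (-7/36, 4/9), radius 1/45; t2: center (1/4, -1/4), radius 1/12; t3: center (-11/36, 5/9), radius 1/54


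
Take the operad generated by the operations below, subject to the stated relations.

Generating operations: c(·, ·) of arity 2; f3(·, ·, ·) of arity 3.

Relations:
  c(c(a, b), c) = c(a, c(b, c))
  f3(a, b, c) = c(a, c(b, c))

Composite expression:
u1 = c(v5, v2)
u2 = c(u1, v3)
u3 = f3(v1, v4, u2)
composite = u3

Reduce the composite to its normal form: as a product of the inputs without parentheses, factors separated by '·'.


All parenthesizations of f3 agree; list the v-inputs left to right.
c(v5, v2) flattens to v5 · v2
c(c(v5, v2), v3) flattens to v5 · v2 · v3
f3(v1, v4, c(c(v5, v2), v3)) flattens to v1 · v4 · v5 · v2 · v3

v1 · v4 · v5 · v2 · v3


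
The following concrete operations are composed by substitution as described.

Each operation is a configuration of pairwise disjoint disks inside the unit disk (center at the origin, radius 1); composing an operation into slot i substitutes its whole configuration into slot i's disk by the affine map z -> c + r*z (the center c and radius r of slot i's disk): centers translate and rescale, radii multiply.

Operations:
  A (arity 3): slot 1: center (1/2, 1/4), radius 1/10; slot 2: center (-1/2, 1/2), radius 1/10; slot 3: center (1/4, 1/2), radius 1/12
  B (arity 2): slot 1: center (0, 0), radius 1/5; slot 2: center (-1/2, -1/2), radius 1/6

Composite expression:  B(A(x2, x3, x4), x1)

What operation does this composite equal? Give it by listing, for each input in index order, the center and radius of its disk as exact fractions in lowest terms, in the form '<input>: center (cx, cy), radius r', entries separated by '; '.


Below B, radii multiply path by path; the x-disk centers shift.
x2: after 2 affine steps, its disk has center (1/10, 1/20), radius 1/50
x3: after 2 affine steps, its disk has center (-1/10, 1/10), radius 1/50
x4: after 2 affine steps, its disk has center (1/20, 1/10), radius 1/60
x1: after 1 affine step, its disk has center (-1/2, -1/2), radius 1/6

x1: center (-1/2, -1/2), radius 1/6; x2: center (1/10, 1/20), radius 1/50; x3: center (-1/10, 1/10), radius 1/50; x4: center (1/20, 1/10), radius 1/60


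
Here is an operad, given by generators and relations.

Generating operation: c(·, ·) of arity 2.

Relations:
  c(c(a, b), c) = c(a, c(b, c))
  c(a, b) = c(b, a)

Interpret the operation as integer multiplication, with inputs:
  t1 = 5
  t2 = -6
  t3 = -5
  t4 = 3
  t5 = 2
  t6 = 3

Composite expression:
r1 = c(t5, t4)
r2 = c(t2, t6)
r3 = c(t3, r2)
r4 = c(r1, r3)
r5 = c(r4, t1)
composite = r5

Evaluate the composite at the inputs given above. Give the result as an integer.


2700

c(t5, t4) = 6
c(t2, t6) = -18
c(t3, c(t2, t6)) = 90
c(c(t5, t4), c(t3, c(t2, t6))) = 540
c(c(c(t5, t4), c(t3, c(t2, t6))), t1) = 2700


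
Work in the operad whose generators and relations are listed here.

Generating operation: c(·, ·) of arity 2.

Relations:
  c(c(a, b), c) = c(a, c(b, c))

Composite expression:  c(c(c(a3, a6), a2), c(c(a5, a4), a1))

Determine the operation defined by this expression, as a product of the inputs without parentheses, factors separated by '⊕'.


a3 ⊕ a6 ⊕ a2 ⊕ a5 ⊕ a4 ⊕ a1


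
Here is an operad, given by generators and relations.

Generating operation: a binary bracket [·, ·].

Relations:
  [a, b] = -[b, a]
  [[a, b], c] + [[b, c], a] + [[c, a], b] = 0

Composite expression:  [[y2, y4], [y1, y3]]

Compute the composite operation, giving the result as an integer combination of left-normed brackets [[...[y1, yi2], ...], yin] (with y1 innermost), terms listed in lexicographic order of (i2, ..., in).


In the tensor algebra, words opening y1 carry the y1-anchored form.
Composite bracket: [[y2, y4], [y1, y3]]
Under [a, b] = ab - ba we get 8 signed associative words (2^3 = 8).
Collect the words opening with y1:
  word y1y3y2y4 has sign -1, contributing -[[[y1, y3], y2], y4]
  word y1y3y4y2 has sign +1, contributing +[[[y1, y3], y4], y2]

-[[[y1, y3], y2], y4] + [[[y1, y3], y4], y2]


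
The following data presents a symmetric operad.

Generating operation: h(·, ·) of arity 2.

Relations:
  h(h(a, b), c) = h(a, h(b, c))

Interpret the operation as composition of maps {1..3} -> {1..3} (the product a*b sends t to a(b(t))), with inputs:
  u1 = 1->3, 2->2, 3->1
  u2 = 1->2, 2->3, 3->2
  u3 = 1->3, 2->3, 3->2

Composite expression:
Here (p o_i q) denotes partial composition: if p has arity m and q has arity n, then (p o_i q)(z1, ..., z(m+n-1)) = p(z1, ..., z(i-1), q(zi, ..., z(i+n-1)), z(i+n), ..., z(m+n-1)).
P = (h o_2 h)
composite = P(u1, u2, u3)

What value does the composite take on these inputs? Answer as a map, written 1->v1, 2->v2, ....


h(u2, u3) = 1->2, 2->2, 3->3
h(u1, h(u2, u3)) = 1->2, 2->2, 3->1

1->2, 2->2, 3->1


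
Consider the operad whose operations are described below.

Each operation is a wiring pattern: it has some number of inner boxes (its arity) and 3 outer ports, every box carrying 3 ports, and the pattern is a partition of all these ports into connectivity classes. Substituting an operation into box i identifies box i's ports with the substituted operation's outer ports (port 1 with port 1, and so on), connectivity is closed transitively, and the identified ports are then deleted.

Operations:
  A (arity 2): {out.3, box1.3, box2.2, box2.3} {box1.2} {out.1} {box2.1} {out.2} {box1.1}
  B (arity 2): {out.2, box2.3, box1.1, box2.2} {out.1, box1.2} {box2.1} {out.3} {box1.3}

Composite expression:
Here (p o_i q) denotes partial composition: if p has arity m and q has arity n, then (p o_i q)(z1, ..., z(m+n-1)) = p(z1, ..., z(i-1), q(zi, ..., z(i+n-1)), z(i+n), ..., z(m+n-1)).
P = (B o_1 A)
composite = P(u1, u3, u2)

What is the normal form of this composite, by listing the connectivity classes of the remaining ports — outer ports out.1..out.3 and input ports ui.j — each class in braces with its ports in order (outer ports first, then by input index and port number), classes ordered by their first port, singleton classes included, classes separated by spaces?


{out.1} {out.2, u2.2, u2.3} {out.3} {u1.1} {u1.2} {u1.3, u3.2, u3.3} {u2.1} {u3.1}

Substituting into B glues patterns; closure does the rest.
the subtree at A composes to {out.1} {out.2} {out.3, u1.3, u3.2, u3.3} {u1.1} {u1.2} {u3.1} on (u1, u3); out.j = own outer ports
the subtree at B composes to {out.1} {out.2, u2.2, u2.3} {out.3} {u1.1} {u1.2} {u1.3, u3.2, u3.3} {u2.1} {u3.1} on (u1, u3, u2); out.j = own outer ports


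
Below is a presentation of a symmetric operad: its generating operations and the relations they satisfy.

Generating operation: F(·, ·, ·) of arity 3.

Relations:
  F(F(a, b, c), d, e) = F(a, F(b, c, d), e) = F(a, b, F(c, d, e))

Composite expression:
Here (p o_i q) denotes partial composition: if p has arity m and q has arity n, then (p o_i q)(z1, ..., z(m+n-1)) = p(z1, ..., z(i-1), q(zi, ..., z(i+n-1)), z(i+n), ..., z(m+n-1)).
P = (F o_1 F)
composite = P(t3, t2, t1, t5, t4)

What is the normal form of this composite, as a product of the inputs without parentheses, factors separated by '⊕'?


All parenthesizations of F agree; list the t-inputs left to right.
F(t3, t2, t1) flattens to t3 ⊕ t2 ⊕ t1
F(F(t3, t2, t1), t5, t4) flattens to t3 ⊕ t2 ⊕ t1 ⊕ t5 ⊕ t4

t3 ⊕ t2 ⊕ t1 ⊕ t5 ⊕ t4


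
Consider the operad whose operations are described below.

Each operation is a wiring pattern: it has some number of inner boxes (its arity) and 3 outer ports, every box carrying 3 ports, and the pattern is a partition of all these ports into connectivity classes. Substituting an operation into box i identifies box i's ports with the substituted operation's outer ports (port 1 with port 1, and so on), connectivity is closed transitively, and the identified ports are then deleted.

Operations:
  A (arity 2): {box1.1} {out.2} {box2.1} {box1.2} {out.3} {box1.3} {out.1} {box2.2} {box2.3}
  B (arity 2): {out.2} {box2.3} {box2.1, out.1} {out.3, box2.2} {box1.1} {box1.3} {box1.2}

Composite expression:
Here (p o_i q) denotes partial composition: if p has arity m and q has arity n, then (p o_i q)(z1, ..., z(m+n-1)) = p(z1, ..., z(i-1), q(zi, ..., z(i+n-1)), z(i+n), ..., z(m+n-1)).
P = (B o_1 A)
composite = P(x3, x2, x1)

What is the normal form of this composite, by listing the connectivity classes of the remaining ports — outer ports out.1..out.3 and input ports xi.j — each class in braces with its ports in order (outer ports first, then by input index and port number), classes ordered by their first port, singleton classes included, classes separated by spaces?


{out.1, x1.1} {out.2} {out.3, x1.2} {x1.3} {x2.1} {x2.2} {x2.3} {x3.1} {x3.2} {x3.3}

Connectivity passes through glued B-boundaries; trace each wire chain.
through A, on inputs (x3, x2): {out.1} {out.2} {out.3} {x2.1} {x2.2} {x2.3} {x3.1} {x3.2} {x3.3} (out.j = stage outer ports)
through B, on inputs (x3, x2, x1): {out.1, x1.1} {out.2} {out.3, x1.2} {x1.3} {x2.1} {x2.2} {x2.3} {x3.1} {x3.2} {x3.3} (out.j = stage outer ports)


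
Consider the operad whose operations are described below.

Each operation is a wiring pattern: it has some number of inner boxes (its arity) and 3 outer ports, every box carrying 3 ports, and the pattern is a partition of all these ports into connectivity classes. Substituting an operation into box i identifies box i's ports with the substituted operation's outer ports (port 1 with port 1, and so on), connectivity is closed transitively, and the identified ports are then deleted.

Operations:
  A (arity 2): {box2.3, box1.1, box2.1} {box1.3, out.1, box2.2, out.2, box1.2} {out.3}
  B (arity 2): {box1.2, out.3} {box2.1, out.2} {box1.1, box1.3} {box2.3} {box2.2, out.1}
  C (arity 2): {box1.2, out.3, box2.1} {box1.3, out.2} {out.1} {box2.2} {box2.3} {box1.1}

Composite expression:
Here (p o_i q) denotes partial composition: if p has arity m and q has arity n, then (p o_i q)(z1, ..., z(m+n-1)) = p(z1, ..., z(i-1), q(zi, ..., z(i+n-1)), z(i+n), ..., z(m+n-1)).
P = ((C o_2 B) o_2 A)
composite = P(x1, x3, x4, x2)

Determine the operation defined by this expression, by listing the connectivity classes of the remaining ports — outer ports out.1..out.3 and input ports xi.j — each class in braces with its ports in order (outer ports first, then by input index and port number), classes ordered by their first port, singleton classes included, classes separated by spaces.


{out.1} {out.2, x1.3} {out.3, x1.2, x2.2} {x1.1} {x2.1} {x2.3} {x3.1, x4.1, x4.3} {x3.2, x3.3, x4.2}

Connectivity passes through glued C-boundaries; trace each wire chain.
A over (x3, x4) gives {out.1, out.2, x3.2, x3.3, x4.2} {out.3} {x3.1, x4.1, x4.3}, out.j being that stage's outer ports
B over (x3, x4, x2) gives {out.1, x2.2} {out.2, x2.1} {out.3, x3.2, x3.3, x4.2} {x2.3} {x3.1, x4.1, x4.3}, out.j being that stage's outer ports
C over (x1, x3, x4, x2) gives {out.1} {out.2, x1.3} {out.3, x1.2, x2.2} {x1.1} {x2.1} {x2.3} {x3.1, x4.1, x4.3} {x3.2, x3.3, x4.2}, out.j being that stage's outer ports


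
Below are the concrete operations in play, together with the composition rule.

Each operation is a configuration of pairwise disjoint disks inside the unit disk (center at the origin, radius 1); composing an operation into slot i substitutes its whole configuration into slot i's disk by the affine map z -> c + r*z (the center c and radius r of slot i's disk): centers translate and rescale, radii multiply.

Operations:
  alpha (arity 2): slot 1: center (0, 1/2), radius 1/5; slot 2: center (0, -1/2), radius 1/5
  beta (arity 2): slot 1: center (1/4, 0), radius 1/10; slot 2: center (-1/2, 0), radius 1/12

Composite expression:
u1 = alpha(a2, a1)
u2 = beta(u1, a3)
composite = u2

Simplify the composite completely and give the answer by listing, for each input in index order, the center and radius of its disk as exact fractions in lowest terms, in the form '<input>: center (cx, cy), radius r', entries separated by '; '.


Only the slot chain above each a matters under beta; compose those maps.
a2 passes through 2 substitutions, ending at center (1/4, 1/20), radius 1/50
a1 passes through 2 substitutions, ending at center (1/4, -1/20), radius 1/50
a3 passes through 1 substitution, ending at center (-1/2, 0), radius 1/12

a1: center (1/4, -1/20), radius 1/50; a2: center (1/4, 1/20), radius 1/50; a3: center (-1/2, 0), radius 1/12


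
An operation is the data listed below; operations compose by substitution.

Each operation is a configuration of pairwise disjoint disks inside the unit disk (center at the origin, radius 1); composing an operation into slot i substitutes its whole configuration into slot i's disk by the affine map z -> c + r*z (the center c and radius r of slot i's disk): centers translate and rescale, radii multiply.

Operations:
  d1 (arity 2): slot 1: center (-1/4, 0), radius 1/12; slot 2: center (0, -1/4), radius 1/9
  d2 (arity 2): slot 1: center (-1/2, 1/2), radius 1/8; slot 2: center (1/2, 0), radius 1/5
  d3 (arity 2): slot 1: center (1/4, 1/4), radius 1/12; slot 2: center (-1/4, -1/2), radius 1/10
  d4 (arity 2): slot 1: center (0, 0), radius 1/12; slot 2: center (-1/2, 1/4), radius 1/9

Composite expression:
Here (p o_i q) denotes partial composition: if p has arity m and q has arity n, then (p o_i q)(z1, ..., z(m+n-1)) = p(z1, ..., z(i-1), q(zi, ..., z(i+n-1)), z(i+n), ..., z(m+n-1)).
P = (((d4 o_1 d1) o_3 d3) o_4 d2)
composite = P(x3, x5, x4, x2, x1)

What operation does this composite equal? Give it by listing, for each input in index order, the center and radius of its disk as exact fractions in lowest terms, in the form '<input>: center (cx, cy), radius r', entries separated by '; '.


x1: center (-47/90, 7/36), radius 1/450; x2: center (-8/15, 1/5), radius 1/720; x3: center (-1/48, 0), radius 1/144; x4: center (-17/36, 5/18), radius 1/108; x5: center (0, -1/48), radius 1/108

Affine substitution under d4: radii multiply and x-centers shift.
input x3: applying the 2 nested substitutions gives center (-1/48, 0), radius 1/144
input x5: applying the 2 nested substitutions gives center (0, -1/48), radius 1/108
input x4: applying the 2 nested substitutions gives center (-17/36, 5/18), radius 1/108
input x2: applying the 3 nested substitutions gives center (-8/15, 1/5), radius 1/720
input x1: applying the 3 nested substitutions gives center (-47/90, 7/36), radius 1/450


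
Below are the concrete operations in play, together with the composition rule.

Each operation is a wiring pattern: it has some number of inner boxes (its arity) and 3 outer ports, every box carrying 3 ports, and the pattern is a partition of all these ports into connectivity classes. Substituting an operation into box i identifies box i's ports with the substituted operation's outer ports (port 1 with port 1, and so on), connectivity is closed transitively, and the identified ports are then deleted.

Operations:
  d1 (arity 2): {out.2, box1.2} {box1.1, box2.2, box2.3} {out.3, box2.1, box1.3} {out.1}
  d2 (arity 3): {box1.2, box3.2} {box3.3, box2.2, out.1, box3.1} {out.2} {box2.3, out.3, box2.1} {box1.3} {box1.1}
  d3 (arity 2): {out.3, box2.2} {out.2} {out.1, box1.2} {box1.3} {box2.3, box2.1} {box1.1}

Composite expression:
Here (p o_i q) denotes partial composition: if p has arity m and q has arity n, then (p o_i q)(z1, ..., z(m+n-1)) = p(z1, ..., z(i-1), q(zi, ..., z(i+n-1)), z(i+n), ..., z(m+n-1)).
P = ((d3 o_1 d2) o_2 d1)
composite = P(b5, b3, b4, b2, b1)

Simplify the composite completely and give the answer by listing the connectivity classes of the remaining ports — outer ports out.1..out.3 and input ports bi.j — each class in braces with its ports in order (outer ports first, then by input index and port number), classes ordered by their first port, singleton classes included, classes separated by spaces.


{out.1} {out.2} {out.3, b1.2} {b1.1, b1.3} {b2.1, b2.3, b3.2} {b2.2, b5.2} {b3.1, b4.2, b4.3} {b3.3, b4.1} {b5.1} {b5.3}


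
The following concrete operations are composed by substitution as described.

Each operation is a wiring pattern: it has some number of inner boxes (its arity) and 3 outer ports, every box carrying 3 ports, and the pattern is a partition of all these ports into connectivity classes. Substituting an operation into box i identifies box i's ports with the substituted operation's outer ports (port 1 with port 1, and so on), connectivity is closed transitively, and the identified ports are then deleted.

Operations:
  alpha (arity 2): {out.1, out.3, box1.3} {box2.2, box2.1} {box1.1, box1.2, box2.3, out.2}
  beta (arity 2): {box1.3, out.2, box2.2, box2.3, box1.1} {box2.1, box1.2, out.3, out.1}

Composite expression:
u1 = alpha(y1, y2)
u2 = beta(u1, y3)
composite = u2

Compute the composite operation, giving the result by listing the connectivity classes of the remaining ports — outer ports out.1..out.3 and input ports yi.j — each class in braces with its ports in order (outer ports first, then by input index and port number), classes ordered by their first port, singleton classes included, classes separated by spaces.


{out.1, out.3, y1.1, y1.2, y2.3, y3.1} {out.2, y1.3, y3.2, y3.3} {y2.1, y2.2}


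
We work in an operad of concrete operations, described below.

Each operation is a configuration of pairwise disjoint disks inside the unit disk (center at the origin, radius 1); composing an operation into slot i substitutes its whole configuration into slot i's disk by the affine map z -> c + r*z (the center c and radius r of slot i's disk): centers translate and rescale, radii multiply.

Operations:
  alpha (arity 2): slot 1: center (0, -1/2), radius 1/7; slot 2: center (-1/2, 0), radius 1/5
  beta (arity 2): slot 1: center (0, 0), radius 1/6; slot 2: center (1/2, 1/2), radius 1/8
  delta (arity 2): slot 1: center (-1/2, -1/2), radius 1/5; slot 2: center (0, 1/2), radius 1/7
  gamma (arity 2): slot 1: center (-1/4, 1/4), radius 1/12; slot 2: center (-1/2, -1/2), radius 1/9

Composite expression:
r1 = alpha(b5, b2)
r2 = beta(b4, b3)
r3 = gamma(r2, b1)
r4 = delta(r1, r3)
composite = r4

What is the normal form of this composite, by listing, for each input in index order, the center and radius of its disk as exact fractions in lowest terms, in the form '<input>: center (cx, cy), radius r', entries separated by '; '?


b1: center (-1/14, 3/7), radius 1/63; b2: center (-3/5, -1/2), radius 1/25; b3: center (-5/168, 13/24), radius 1/672; b4: center (-1/28, 15/28), radius 1/504; b5: center (-1/2, -3/5), radius 1/35

Follow each b-input down from delta: c' goes to c + r*c', radius to r*r'.
input b5: composing its 2 substitution steps yields center (-1/2, -3/5), radius 1/35
input b2: composing its 2 substitution steps yields center (-3/5, -1/2), radius 1/25
input b4: composing its 3 substitution steps yields center (-1/28, 15/28), radius 1/504
input b3: composing its 3 substitution steps yields center (-5/168, 13/24), radius 1/672
input b1: composing its 2 substitution steps yields center (-1/14, 3/7), radius 1/63


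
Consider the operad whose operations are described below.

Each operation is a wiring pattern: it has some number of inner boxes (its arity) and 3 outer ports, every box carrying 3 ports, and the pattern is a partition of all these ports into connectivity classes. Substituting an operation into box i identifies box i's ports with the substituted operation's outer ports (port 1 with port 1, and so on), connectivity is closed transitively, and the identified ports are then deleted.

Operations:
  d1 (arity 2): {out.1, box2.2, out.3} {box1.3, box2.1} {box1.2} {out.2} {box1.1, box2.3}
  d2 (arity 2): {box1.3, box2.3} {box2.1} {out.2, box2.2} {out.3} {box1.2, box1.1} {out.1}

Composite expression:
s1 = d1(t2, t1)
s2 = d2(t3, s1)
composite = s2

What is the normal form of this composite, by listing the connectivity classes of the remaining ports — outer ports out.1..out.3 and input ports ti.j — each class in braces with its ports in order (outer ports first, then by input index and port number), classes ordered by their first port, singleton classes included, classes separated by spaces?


{out.1} {out.2} {out.3} {t1.1, t2.3} {t1.2, t3.3} {t1.3, t2.1} {t2.2} {t3.1, t3.2}

Connectivity passes through glued d2-boundaries; trace each wire chain.
the subtree at d1 composes to {out.1, out.3, t1.2} {out.2} {t1.1, t2.3} {t1.3, t2.1} {t2.2} on (t2, t1); out.j = own outer ports
the subtree at d2 composes to {out.1} {out.2} {out.3} {t1.1, t2.3} {t1.2, t3.3} {t1.3, t2.1} {t2.2} {t3.1, t3.2} on (t3, t2, t1); out.j = own outer ports


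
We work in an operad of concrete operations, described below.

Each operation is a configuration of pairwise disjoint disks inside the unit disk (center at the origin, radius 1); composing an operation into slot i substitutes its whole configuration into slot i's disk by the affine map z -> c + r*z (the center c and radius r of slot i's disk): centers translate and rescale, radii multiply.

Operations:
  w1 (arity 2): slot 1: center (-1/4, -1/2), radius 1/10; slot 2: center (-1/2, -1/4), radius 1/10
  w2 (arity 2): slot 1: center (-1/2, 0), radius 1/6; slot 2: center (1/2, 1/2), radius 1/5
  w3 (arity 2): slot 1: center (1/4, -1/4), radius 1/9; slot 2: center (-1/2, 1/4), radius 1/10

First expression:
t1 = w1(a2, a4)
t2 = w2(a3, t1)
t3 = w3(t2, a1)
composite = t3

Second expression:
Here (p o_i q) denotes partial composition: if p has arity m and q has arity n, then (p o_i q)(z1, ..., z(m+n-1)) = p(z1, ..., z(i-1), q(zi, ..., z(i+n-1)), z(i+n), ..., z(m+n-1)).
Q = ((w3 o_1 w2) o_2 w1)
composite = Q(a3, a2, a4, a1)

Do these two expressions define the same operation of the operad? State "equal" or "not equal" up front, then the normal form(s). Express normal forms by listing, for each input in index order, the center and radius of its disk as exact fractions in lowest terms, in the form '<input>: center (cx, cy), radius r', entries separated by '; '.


equal: each reduces to a1: center (-1/2, 1/4), radius 1/10; a2: center (3/10, -37/180), radius 1/450; a3: center (7/36, -1/4), radius 1/54; a4: center (53/180, -1/5), radius 1/450


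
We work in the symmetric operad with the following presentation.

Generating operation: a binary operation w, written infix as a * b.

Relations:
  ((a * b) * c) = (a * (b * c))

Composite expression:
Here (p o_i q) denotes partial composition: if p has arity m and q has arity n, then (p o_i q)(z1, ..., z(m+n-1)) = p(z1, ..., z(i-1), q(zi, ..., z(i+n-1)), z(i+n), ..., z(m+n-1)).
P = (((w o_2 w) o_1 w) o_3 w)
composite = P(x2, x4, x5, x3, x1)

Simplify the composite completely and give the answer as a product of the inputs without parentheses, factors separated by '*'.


x2 * x4 * x5 * x3 * x1

The w-tree's shape is irrelevant; the x-reading-order decides.
(x2 * x4) linearizes to x2 * x4
(x5 * x3) linearizes to x5 * x3
((x5 * x3) * x1) linearizes to x5 * x3 * x1
((x2 * x4) * ((x5 * x3) * x1)) linearizes to x2 * x4 * x5 * x3 * x1


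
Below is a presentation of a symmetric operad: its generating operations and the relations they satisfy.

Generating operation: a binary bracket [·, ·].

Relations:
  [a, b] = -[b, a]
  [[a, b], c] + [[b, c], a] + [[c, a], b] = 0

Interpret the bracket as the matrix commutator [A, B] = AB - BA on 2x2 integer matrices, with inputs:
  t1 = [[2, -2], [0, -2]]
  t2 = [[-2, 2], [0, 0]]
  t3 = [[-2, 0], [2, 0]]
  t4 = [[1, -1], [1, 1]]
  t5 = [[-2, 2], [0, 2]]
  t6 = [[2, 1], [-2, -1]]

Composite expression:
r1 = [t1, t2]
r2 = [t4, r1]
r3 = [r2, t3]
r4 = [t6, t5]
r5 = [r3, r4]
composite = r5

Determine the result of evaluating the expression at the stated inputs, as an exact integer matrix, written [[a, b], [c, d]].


[[-160, 0], [128, 160]]

[t1, t2] = [[0, 4], [0, 0]]
[t4, [t1, t2]] = [[-4, 0], [0, 4]]
[[t4, [t1, t2]], t3] = [[0, 0], [16, 0]]
[t6, t5] = [[4, 10], [8, -4]]
[[[t4, [t1, t2]], t3], [t6, t5]] = [[-160, 0], [128, 160]]


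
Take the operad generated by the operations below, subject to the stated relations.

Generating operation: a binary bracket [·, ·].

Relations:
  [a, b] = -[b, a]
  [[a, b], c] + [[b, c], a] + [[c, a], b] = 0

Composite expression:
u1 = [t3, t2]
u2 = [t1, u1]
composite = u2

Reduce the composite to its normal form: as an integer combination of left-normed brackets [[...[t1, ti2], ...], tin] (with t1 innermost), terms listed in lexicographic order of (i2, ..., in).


-[[t1, t2], t3] + [[t1, t3], t2]

Expand each bracket as ab - ba; the t1-initial words give the coefficients.
Composite bracket: [t1, [t3, t2]]
The bracket unfolds into 4 signed words via [a, b] = ab - ba (2^2 = 4).
The t1-initial words carry the normal form:
  sign of t1t2t3 is -1, so it contributes -[[t1, t2], t3]
  sign of t1t3t2 is +1, so it contributes +[[t1, t3], t2]


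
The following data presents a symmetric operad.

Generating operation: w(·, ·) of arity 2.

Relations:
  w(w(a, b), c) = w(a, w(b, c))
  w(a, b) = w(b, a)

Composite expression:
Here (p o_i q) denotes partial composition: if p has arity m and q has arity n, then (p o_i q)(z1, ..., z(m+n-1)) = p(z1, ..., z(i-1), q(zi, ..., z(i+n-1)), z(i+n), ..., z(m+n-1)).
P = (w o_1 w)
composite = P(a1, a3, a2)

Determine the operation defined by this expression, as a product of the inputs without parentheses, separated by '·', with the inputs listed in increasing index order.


a1 · a2 · a3


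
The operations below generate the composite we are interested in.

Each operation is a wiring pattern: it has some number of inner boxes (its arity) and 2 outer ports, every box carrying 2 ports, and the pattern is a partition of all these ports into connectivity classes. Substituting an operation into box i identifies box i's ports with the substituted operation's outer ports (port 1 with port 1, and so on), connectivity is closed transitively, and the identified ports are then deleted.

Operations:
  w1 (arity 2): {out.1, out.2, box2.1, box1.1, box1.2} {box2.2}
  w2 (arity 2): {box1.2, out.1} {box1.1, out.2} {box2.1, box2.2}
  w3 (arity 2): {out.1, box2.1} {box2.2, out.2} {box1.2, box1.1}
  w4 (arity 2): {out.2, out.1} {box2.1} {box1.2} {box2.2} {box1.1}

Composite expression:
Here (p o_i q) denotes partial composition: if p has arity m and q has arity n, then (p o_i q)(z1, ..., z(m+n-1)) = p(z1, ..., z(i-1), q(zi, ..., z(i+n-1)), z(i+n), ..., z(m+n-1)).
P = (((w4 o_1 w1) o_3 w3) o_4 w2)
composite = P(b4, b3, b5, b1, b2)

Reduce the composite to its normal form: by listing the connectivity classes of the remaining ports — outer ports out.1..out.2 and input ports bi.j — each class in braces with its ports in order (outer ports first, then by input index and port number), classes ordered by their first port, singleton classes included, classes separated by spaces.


{out.1, out.2} {b1.1} {b1.2} {b2.1, b2.2} {b3.1, b4.1, b4.2} {b3.2} {b5.1, b5.2}

Reachability decides: close wires over w4-identified ports.
through w1, on inputs (b4, b3): {out.1, out.2, b3.1, b4.1, b4.2} {b3.2} (out.j = stage outer ports)
through w2, on inputs (b1, b2): {out.1, b1.2} {out.2, b1.1} {b2.1, b2.2} (out.j = stage outer ports)
through w3, on inputs (b5, b1, b2): {out.1, b1.2} {out.2, b1.1} {b2.1, b2.2} {b5.1, b5.2} (out.j = stage outer ports)
through w4, on inputs (b4, b3, b5, b1, b2): {out.1, out.2} {b1.1} {b1.2} {b2.1, b2.2} {b3.1, b4.1, b4.2} {b3.2} {b5.1, b5.2} (out.j = stage outer ports)
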